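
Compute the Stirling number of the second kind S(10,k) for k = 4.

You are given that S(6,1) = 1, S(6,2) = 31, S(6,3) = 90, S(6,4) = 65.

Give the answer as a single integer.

34105

i=7: T(7,1)=0+1·1=1 | T(7,2)=1+2·31=63 | T(7,3)=31+3·90=301 | T(7,4)=90+4·65=350
i=8: T(8,2)=1+2·63=127 | T(8,3)=63+3·301=966 | T(8,4)=301+4·350=1701
i=9: T(9,3)=127+3·966=3025 | T(9,4)=966+4·1701=7770
i=10: T(10,4)=3025+4·7770=34105
Read S(10,4) = 34105.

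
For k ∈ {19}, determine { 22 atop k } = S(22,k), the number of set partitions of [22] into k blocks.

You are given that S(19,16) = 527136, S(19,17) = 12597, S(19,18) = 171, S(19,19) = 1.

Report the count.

r20: T_20,17=17×12597+527136=741285; T_20,18=18×171+12597=15675; T_20,19=19×1+171=190
r21: T_21,18=18×15675+741285=1023435; T_21,19=19×190+15675=19285
r22: T_22,19=19×19285+1023435=1389850
Read S(22,19) = 1389850.

1389850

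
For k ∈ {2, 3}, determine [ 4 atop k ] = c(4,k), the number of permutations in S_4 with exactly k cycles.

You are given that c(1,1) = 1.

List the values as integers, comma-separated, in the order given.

row 2: T[2][1]=1·1+0=1  T[2][2]=1·0+1=1
row 3: T[3][1]=2·1+0=2  T[3][2]=2·1+1=3  T[3][3]=2·0+1=1
row 4: T[4][2]=3·3+2=11  T[4][3]=3·1+3=6
Read c(4,2) = 11, c(4,3) = 6.

11, 6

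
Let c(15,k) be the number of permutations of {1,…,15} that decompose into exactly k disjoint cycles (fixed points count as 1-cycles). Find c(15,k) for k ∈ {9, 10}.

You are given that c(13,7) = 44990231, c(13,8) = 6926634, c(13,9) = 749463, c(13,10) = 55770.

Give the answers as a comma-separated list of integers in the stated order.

i=14: T(14,8)=44990231+13·6926634=135036473 | T(14,9)=6926634+13·749463=16669653 | T(14,10)=749463+13·55770=1474473
i=15: T(15,9)=135036473+14·16669653=368411615 | T(15,10)=16669653+14·1474473=37312275
Read c(15,9) = 368411615, c(15,10) = 37312275.

368411615, 37312275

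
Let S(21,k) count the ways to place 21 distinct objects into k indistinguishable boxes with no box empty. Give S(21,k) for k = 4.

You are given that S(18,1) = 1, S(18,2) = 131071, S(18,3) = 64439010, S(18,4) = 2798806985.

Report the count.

181509070050

@19  (19,2):131071·2+1→262143, (19,3):64439010·3+131071→193448101, (19,4):2798806985·4+64439010→11259666950
@20  (20,3):193448101·3+262143→580606446, (20,4):11259666950·4+193448101→45232115901
@21  (21,4):45232115901·4+580606446→181509070050
Read S(21,4) = 181509070050.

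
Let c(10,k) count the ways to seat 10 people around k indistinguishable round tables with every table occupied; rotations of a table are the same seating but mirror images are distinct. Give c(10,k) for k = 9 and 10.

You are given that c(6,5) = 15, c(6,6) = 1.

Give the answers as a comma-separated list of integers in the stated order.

i=7: T(7,6)=15+6·1=21 | T(7,7)=1+6·0=1
i=8: T(8,7)=21+7·1=28 | T(8,8)=1+7·0=1
i=9: T(9,8)=28+8·1=36 | T(9,9)=1+8·0=1
i=10: T(10,9)=36+9·1=45 | T(10,10)=1+9·0=1
Read c(10,9) = 45, c(10,10) = 1.

45, 1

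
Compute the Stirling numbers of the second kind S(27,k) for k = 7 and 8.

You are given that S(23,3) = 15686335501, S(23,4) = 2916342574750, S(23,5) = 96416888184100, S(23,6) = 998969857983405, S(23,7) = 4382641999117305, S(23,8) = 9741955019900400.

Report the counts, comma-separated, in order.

i=24: T(24,4)=15686335501+4·2916342574750=11681056634501 | T(24,5)=2916342574750+5·96416888184100=485000783495250 | T(24,6)=96416888184100+6·998969857983405=6090236036084530 | T(24,7)=998969857983405+7·4382641999117305=31677463851804540 | T(24,8)=4382641999117305+8·9741955019900400=82318282158320505
i=25: T(25,5)=11681056634501+5·485000783495250=2436684974110751 | T(25,6)=485000783495250+6·6090236036084530=37026417000002430 | T(25,7)=6090236036084530+7·31677463851804540=227832482998716310 | T(25,8)=31677463851804540+8·82318282158320505=690223721118368580
i=26: T(26,6)=2436684974110751+6·37026417000002430=224595186974125331 | T(26,7)=37026417000002430+7·227832482998716310=1631853797991016600 | T(26,8)=227832482998716310+8·690223721118368580=5749622251945664950
i=27: T(27,7)=224595186974125331+7·1631853797991016600=11647571772911241531 | T(27,8)=1631853797991016600+8·5749622251945664950=47628831813556336200
Read S(27,7) = 11647571772911241531, S(27,8) = 47628831813556336200.

11647571772911241531, 47628831813556336200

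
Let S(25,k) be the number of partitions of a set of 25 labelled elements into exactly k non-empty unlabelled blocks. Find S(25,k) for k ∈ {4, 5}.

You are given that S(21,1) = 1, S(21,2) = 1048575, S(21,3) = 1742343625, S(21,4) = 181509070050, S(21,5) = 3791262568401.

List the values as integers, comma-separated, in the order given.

46771289738810, 2436684974110751

[22] T[22,1]:1*1+0=1 · T[22,2]:2*1048575+1=2097151 · T[22,3]:3*1742343625+1048575=5228079450 · T[22,4]:4*181509070050+1742343625=727778623825 · T[22,5]:5*3791262568401+181509070050=19137821912055
[23] T[23,2]:2*2097151+1=4194303 · T[23,3]:3*5228079450+2097151=15686335501 · T[23,4]:4*727778623825+5228079450=2916342574750 · T[23,5]:5*19137821912055+727778623825=96416888184100
[24] T[24,3]:3*15686335501+4194303=47063200806 · T[24,4]:4*2916342574750+15686335501=11681056634501 · T[24,5]:5*96416888184100+2916342574750=485000783495250
[25] T[25,4]:4*11681056634501+47063200806=46771289738810 · T[25,5]:5*485000783495250+11681056634501=2436684974110751
Read S(25,4) = 46771289738810, S(25,5) = 2436684974110751.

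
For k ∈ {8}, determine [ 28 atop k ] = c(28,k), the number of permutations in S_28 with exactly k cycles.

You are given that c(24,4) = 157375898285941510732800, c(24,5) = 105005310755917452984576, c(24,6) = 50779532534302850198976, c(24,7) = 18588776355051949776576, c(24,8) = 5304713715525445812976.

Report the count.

3673742549077683082376236224

[25] T[25,5]:24*105005310755917452984576+157375898285941510732800=2677503356427960382362624 · T[25,6]:24*50779532534302850198976+105005310755917452984576=1323714091579185857760000 · T[25,7]:24*18588776355051949776576+50779532534302850198976=496910165055549644836800 · T[25,8]:24*5304713715525445812976+18588776355051949776576=145901905527662649288000
[26] T[26,6]:25*1323714091579185857760000+2677503356427960382362624=35770355645907606826362624 · T[26,7]:25*496910165055549644836800+1323714091579185857760000=13746468217967926978680000 · T[26,8]:25*145901905527662649288000+496910165055549644836800=4144457803247115877036800
[27] T[27,7]:26*13746468217967926978680000+35770355645907606826362624=393178529313073708272042624 · T[27,8]:26*4144457803247115877036800+13746468217967926978680000=121502371102392939781636800
[28] T[28,8]:27*121502371102392939781636800+393178529313073708272042624=3673742549077683082376236224
Read c(28,8) = 3673742549077683082376236224.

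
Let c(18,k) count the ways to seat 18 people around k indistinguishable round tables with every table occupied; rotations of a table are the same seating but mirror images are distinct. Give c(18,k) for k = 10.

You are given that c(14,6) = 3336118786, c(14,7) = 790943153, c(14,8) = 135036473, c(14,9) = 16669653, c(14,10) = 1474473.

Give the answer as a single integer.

i=15: T(15,7)=3336118786+14·790943153=14409322928 | T(15,8)=790943153+14·135036473=2681453775 | T(15,9)=135036473+14·16669653=368411615 | T(15,10)=16669653+14·1474473=37312275
i=16: T(16,8)=14409322928+15·2681453775=54631129553 | T(16,9)=2681453775+15·368411615=8207628000 | T(16,10)=368411615+15·37312275=928095740
i=17: T(17,9)=54631129553+16·8207628000=185953177553 | T(17,10)=8207628000+16·928095740=23057159840
i=18: T(18,10)=185953177553+17·23057159840=577924894833
Read c(18,10) = 577924894833.

577924894833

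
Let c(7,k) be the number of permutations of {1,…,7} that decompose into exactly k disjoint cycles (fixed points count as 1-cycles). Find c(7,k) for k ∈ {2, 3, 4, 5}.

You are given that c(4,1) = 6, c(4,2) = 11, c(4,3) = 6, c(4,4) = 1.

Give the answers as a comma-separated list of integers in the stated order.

[5] T[5,1]:4*6+0=24 · T[5,2]:4*11+6=50 · T[5,3]:4*6+11=35 · T[5,4]:4*1+6=10 · T[5,5]:4*0+1=1
[6] T[6,1]:5*24+0=120 · T[6,2]:5*50+24=274 · T[6,3]:5*35+50=225 · T[6,4]:5*10+35=85 · T[6,5]:5*1+10=15
[7] T[7,2]:6*274+120=1764 · T[7,3]:6*225+274=1624 · T[7,4]:6*85+225=735 · T[7,5]:6*15+85=175
Read c(7,2) = 1764, c(7,3) = 1624, c(7,4) = 735, c(7,5) = 175.

1764, 1624, 735, 175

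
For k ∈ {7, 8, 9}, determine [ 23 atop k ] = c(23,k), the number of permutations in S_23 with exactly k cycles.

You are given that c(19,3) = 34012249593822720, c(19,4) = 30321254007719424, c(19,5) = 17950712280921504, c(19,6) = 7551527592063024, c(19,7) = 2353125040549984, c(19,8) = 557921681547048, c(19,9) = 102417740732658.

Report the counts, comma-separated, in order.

720308216440924653696, 199321978221066137360, 43714229649594412832

i=20: T(20,4)=34012249593822720+19·30321254007719424=610116075740491776 | T(20,5)=30321254007719424+19·17950712280921504=371384787345228000 | T(20,6)=17950712280921504+19·7551527592063024=161429736530118960 | T(20,7)=7551527592063024+19·2353125040549984=52260903362512720 | T(20,8)=2353125040549984+19·557921681547048=12953636989943896 | T(20,9)=557921681547048+19·102417740732658=2503858755467550
i=21: T(21,5)=610116075740491776+20·371384787345228000=8037811822645051776 | T(21,6)=371384787345228000+20·161429736530118960=3599979517947607200 | T(21,7)=161429736530118960+20·52260903362512720=1206647803780373360 | T(21,8)=52260903362512720+20·12953636989943896=311333643161390640 | T(21,9)=12953636989943896+20·2503858755467550=63030812099294896
i=22: T(22,6)=8037811822645051776+21·3599979517947607200=83637381699544802976 | T(22,7)=3599979517947607200+21·1206647803780373360=28939583397335447760 | T(22,8)=1206647803780373360+21·311333643161390640=7744654310169576800 | T(22,9)=311333643161390640+21·63030812099294896=1634980697246583456
i=23: T(23,7)=83637381699544802976+22·28939583397335447760=720308216440924653696 | T(23,8)=28939583397335447760+22·7744654310169576800=199321978221066137360 | T(23,9)=7744654310169576800+22·1634980697246583456=43714229649594412832
Read c(23,7) = 720308216440924653696, c(23,8) = 199321978221066137360, c(23,9) = 43714229649594412832.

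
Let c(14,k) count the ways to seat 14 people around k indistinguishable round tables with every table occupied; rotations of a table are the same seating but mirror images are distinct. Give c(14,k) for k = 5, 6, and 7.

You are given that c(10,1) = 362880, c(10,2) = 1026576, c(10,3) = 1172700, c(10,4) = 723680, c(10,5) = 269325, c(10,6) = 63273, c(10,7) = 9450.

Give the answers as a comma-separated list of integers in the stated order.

r11: T_11,2=10×1026576+362880=10628640; T_11,3=10×1172700+1026576=12753576; T_11,4=10×723680+1172700=8409500; T_11,5=10×269325+723680=3416930; T_11,6=10×63273+269325=902055; T_11,7=10×9450+63273=157773
r12: T_12,3=11×12753576+10628640=150917976; T_12,4=11×8409500+12753576=105258076; T_12,5=11×3416930+8409500=45995730; T_12,6=11×902055+3416930=13339535; T_12,7=11×157773+902055=2637558
r13: T_13,4=12×105258076+150917976=1414014888; T_13,5=12×45995730+105258076=657206836; T_13,6=12×13339535+45995730=206070150; T_13,7=12×2637558+13339535=44990231
r14: T_14,5=13×657206836+1414014888=9957703756; T_14,6=13×206070150+657206836=3336118786; T_14,7=13×44990231+206070150=790943153
Read c(14,5) = 9957703756, c(14,6) = 3336118786, c(14,7) = 790943153.

9957703756, 3336118786, 790943153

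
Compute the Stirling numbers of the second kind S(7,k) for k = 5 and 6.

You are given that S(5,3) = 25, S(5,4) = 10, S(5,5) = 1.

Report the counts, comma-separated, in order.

140, 21

@6  (6,4):10·4+25→65, (6,5):1·5+10→15, (6,6):0·6+1→1
@7  (7,5):15·5+65→140, (7,6):1·6+15→21
Read S(7,5) = 140, S(7,6) = 21.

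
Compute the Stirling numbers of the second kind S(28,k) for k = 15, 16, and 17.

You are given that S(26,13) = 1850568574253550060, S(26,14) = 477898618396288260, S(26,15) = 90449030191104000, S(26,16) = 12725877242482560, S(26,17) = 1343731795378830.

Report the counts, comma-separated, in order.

36060660300744309600, 6539643128396047620, 898741468057510350

i=27: T(27,14)=1850568574253550060+14·477898618396288260=8541149231801585700 | T(27,15)=477898618396288260+15·90449030191104000=1834634071262848260 | T(27,16)=90449030191104000+16·12725877242482560=294063066070824960 | T(27,17)=12725877242482560+17·1343731795378830=35569317763922670
i=28: T(28,15)=8541149231801585700+15·1834634071262848260=36060660300744309600 | T(28,16)=1834634071262848260+16·294063066070824960=6539643128396047620 | T(28,17)=294063066070824960+17·35569317763922670=898741468057510350
Read S(28,15) = 36060660300744309600, S(28,16) = 6539643128396047620, S(28,17) = 898741468057510350.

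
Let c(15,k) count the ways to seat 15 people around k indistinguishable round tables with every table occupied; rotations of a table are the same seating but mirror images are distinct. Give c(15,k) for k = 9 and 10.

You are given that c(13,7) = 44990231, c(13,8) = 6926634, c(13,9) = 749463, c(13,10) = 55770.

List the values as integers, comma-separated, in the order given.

368411615, 37312275

@14  (14,8):6926634·13+44990231→135036473, (14,9):749463·13+6926634→16669653, (14,10):55770·13+749463→1474473
@15  (15,9):16669653·14+135036473→368411615, (15,10):1474473·14+16669653→37312275
Read c(15,9) = 368411615, c(15,10) = 37312275.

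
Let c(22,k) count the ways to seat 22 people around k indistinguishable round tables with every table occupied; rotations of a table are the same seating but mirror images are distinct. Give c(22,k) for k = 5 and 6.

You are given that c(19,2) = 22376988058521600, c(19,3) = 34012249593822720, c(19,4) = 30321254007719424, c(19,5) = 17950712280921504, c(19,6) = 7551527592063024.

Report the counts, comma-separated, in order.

181664979520697076096, 83637381699544802976

i=20: T(20,3)=22376988058521600+19·34012249593822720=668609730341153280 | T(20,4)=34012249593822720+19·30321254007719424=610116075740491776 | T(20,5)=30321254007719424+19·17950712280921504=371384787345228000 | T(20,6)=17950712280921504+19·7551527592063024=161429736530118960
i=21: T(21,4)=668609730341153280+20·610116075740491776=12870931245150988800 | T(21,5)=610116075740491776+20·371384787345228000=8037811822645051776 | T(21,6)=371384787345228000+20·161429736530118960=3599979517947607200
i=22: T(22,5)=12870931245150988800+21·8037811822645051776=181664979520697076096 | T(22,6)=8037811822645051776+21·3599979517947607200=83637381699544802976
Read c(22,5) = 181664979520697076096, c(22,6) = 83637381699544802976.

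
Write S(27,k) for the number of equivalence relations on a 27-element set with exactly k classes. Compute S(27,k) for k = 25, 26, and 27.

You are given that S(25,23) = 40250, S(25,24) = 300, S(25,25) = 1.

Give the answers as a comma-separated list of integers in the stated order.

55575, 351, 1

@26  (26,24):300·24+40250→47450, (26,25):1·25+300→325, (26,26):0·26+1→1
@27  (27,25):325·25+47450→55575, (27,26):1·26+325→351, (27,27):0·27+1→1
Read S(27,25) = 55575, S(27,26) = 351, S(27,27) = 1.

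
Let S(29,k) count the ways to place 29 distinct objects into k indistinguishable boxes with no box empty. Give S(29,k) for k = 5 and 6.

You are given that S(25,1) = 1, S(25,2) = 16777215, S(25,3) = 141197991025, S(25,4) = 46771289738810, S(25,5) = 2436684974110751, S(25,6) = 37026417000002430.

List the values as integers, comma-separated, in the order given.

1540200411172850701, 49628317055962639176

i=26: T(26,2)=1+2·16777215=33554431 | T(26,3)=16777215+3·141197991025=423610750290 | T(26,4)=141197991025+4·46771289738810=187226356946265 | T(26,5)=46771289738810+5·2436684974110751=12230196160292565 | T(26,6)=2436684974110751+6·37026417000002430=224595186974125331
i=27: T(27,3)=33554431+3·423610750290=1270865805301 | T(27,4)=423610750290+4·187226356946265=749329038535350 | T(27,5)=187226356946265+5·12230196160292565=61338207158409090 | T(27,6)=12230196160292565+6·224595186974125331=1359801318005044551
i=28: T(28,4)=1270865805301+4·749329038535350=2998587019946701 | T(28,5)=749329038535350+5·61338207158409090=307440364830580800 | T(28,6)=61338207158409090+6·1359801318005044551=8220146115188676396
i=29: T(29,5)=2998587019946701+5·307440364830580800=1540200411172850701 | T(29,6)=307440364830580800+6·8220146115188676396=49628317055962639176
Read S(29,5) = 1540200411172850701, S(29,6) = 49628317055962639176.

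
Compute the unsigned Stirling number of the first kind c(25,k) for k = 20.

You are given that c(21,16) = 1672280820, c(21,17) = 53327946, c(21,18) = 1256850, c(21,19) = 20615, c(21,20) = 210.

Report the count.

r22: T_22,17=21×53327946+1672280820=2792167686; T_22,18=21×1256850+53327946=79721796; T_22,19=21×20615+1256850=1689765; T_22,20=21×210+20615=25025
r23: T_23,18=22×79721796+2792167686=4546047198; T_23,19=22×1689765+79721796=116896626; T_23,20=22×25025+1689765=2240315
r24: T_24,19=23×116896626+4546047198=7234669596; T_24,20=23×2240315+116896626=168423871
r25: T_25,20=24×168423871+7234669596=11276842500
Read c(25,20) = 11276842500.

11276842500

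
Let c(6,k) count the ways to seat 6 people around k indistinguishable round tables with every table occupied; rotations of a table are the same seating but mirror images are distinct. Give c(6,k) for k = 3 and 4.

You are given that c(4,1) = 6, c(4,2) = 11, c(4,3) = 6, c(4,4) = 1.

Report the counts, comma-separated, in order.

row 5: T[5][2]=4·11+6=50  T[5][3]=4·6+11=35  T[5][4]=4·1+6=10
row 6: T[6][3]=5·35+50=225  T[6][4]=5·10+35=85
Read c(6,3) = 225, c(6,4) = 85.

225, 85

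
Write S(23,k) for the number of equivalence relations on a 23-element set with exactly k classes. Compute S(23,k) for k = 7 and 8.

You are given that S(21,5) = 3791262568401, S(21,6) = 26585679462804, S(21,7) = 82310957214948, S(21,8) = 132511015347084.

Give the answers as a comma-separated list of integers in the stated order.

i=22: T(22,6)=3791262568401+6·26585679462804=163305339345225 | T(22,7)=26585679462804+7·82310957214948=602762379967440 | T(22,8)=82310957214948+8·132511015347084=1142399079991620
i=23: T(23,7)=163305339345225+7·602762379967440=4382641999117305 | T(23,8)=602762379967440+8·1142399079991620=9741955019900400
Read S(23,7) = 4382641999117305, S(23,8) = 9741955019900400.

4382641999117305, 9741955019900400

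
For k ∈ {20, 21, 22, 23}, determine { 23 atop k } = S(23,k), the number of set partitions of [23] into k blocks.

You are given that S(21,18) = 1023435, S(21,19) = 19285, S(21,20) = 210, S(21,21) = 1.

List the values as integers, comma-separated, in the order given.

i=22: T(22,19)=1023435+19·19285=1389850 | T(22,20)=19285+20·210=23485 | T(22,21)=210+21·1=231 | T(22,22)=1+22·0=1
i=23: T(23,20)=1389850+20·23485=1859550 | T(23,21)=23485+21·231=28336 | T(23,22)=231+22·1=253 | T(23,23)=1+23·0=1
Read S(23,20) = 1859550, S(23,21) = 28336, S(23,22) = 253, S(23,23) = 1.

1859550, 28336, 253, 1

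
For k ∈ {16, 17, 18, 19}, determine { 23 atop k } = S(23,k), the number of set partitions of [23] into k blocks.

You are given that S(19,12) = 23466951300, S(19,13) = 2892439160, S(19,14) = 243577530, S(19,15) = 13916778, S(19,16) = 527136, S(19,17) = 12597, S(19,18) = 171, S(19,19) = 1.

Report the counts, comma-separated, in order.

@20  (20,13):2892439160·13+23466951300→61068660380, (20,14):243577530·14+2892439160→6302524580, (20,15):13916778·15+243577530→452329200, (20,16):527136·16+13916778→22350954, (20,17):12597·17+527136→741285, (20,18):171·18+12597→15675, (20,19):1·19+171→190
@21  (21,14):6302524580·14+61068660380→149304004500, (21,15):452329200·15+6302524580→13087462580, (21,16):22350954·16+452329200→809944464, (21,17):741285·17+22350954→34952799, (21,18):15675·18+741285→1023435, (21,19):190·19+15675→19285
@22  (22,15):13087462580·15+149304004500→345615943200, (22,16):809944464·16+13087462580→26046574004, (22,17):34952799·17+809944464→1404142047, (22,18):1023435·18+34952799→53374629, (22,19):19285·19+1023435→1389850
@23  (23,16):26046574004·16+345615943200→762361127264, (23,17):1404142047·17+26046574004→49916988803, (23,18):53374629·18+1404142047→2364885369, (23,19):1389850·19+53374629→79781779
Read S(23,16) = 762361127264, S(23,17) = 49916988803, S(23,18) = 2364885369, S(23,19) = 79781779.

762361127264, 49916988803, 2364885369, 79781779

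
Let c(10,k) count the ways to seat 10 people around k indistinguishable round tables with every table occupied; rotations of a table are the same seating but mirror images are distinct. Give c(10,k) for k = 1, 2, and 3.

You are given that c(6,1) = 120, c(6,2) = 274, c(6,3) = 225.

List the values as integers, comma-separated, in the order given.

row 7: T[7][1]=6·120+0=720  T[7][2]=6·274+120=1764  T[7][3]=6·225+274=1624
row 8: T[8][1]=7·720+0=5040  T[8][2]=7·1764+720=13068  T[8][3]=7·1624+1764=13132
row 9: T[9][1]=8·5040+0=40320  T[9][2]=8·13068+5040=109584  T[9][3]=8·13132+13068=118124
row 10: T[10][1]=9·40320+0=362880  T[10][2]=9·109584+40320=1026576  T[10][3]=9·118124+109584=1172700
Read c(10,1) = 362880, c(10,2) = 1026576, c(10,3) = 1172700.

362880, 1026576, 1172700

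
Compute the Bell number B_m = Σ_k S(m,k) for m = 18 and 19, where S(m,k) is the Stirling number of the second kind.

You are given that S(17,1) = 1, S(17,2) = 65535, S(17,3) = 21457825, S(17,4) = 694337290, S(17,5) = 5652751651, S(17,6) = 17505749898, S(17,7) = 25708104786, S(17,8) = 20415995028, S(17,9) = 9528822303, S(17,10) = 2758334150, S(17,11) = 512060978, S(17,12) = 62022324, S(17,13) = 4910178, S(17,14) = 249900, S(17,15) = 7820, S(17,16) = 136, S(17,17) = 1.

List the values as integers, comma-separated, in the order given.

row 18: T[18][1]=1·1+0=1  T[18][2]=2·65535+1=131071  T[18][3]=3·21457825+65535=64439010  T[18][4]=4·694337290+21457825=2798806985  T[18][5]=5·5652751651+694337290=28958095545  T[18][6]=6·17505749898+5652751651=110687251039  T[18][7]=7·25708104786+17505749898=197462483400  T[18][8]=8·20415995028+25708104786=189036065010  T[18][9]=9·9528822303+20415995028=106175395755  T[18][10]=10·2758334150+9528822303=37112163803  T[18][11]=11·512060978+2758334150=8391004908  T[18][12]=12·62022324+512060978=1256328866  T[18][13]=13·4910178+62022324=125854638  T[18][14]=14·249900+4910178=8408778  T[18][15]=15·7820+249900=367200  T[18][16]=16·136+7820=9996  T[18][17]=17·1+136=153  T[18][18]=18·0+1=1
row 19: T[19][1]=1·1+0=1  T[19][2]=2·131071+1=262143  T[19][3]=3·64439010+131071=193448101  T[19][4]=4·2798806985+64439010=11259666950  T[19][5]=5·28958095545+2798806985=147589284710  T[19][6]=6·110687251039+28958095545=693081601779  T[19][7]=7·197462483400+110687251039=1492924634839  T[19][8]=8·189036065010+197462483400=1709751003480  T[19][9]=9·106175395755+189036065010=1144614626805  T[19][10]=10·37112163803+106175395755=477297033785  T[19][11]=11·8391004908+37112163803=129413217791  T[19][12]=12·1256328866+8391004908=23466951300  T[19][13]=13·125854638+1256328866=2892439160  T[19][14]=14·8408778+125854638=243577530  T[19][15]=15·367200+8408778=13916778  T[19][16]=16·9996+367200=527136  T[19][17]=17·153+9996=12597  T[19][18]=18·1+153=171  T[19][19]=19·0+1=1
B_18 = ΣS(18,k) = 1+131071+64439010+2798806985+28958095545+110687251039+197462483400+189036065010+106175395755+37112163803+8391004908+1256328866+125854638+8408778+367200+9996+153+1 = 682076806159
B_19 = ΣS(19,k) = 1+262143+193448101+11259666950+147589284710+693081601779+1492924634839+1709751003480+1144614626805+477297033785+129413217791+23466951300+2892439160+243577530+13916778+527136+12597+171+1 = 5832742205057

682076806159, 5832742205057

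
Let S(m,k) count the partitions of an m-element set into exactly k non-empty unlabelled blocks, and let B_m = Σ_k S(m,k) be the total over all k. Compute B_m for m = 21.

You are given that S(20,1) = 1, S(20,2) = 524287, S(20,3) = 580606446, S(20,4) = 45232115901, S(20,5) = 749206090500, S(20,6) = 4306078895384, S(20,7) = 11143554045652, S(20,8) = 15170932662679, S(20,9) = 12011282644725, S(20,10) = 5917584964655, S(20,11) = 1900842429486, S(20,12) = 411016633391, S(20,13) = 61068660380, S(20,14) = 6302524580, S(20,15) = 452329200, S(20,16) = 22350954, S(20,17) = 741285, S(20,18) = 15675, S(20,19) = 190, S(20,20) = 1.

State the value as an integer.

474869816156751

row 21: T[21][1]=1·1+0=1  T[21][2]=2·524287+1=1048575  T[21][3]=3·580606446+524287=1742343625  T[21][4]=4·45232115901+580606446=181509070050  T[21][5]=5·749206090500+45232115901=3791262568401  T[21][6]=6·4306078895384+749206090500=26585679462804  T[21][7]=7·11143554045652+4306078895384=82310957214948  T[21][8]=8·15170932662679+11143554045652=132511015347084  T[21][9]=9·12011282644725+15170932662679=123272476465204  T[21][10]=10·5917584964655+12011282644725=71187132291275  T[21][11]=11·1900842429486+5917584964655=26826851689001  T[21][12]=12·411016633391+1900842429486=6833042030178  T[21][13]=13·61068660380+411016633391=1204909218331  T[21][14]=14·6302524580+61068660380=149304004500  T[21][15]=15·452329200+6302524580=13087462580  T[21][16]=16·22350954+452329200=809944464  T[21][17]=17·741285+22350954=34952799  T[21][18]=18·15675+741285=1023435  T[21][19]=19·190+15675=19285  T[21][20]=20·1+190=210  T[21][21]=21·0+1=1
B_21 = ΣS(21,k) = 1+1048575+1742343625+181509070050+3791262568401+26585679462804+82310957214948+132511015347084+123272476465204+71187132291275+26826851689001+6833042030178+1204909218331+149304004500+13087462580+809944464+34952799+1023435+19285+210+1 = 474869816156751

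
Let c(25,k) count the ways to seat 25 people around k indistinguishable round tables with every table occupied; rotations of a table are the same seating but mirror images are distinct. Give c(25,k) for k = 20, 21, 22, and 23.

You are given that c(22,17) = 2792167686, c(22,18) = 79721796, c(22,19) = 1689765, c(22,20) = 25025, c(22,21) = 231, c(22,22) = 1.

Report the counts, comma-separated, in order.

[23] T[23,18]:22*79721796+2792167686=4546047198 · T[23,19]:22*1689765+79721796=116896626 · T[23,20]:22*25025+1689765=2240315 · T[23,21]:22*231+25025=30107 · T[23,22]:22*1+231=253 · T[23,23]:22*0+1=1
[24] T[24,19]:23*116896626+4546047198=7234669596 · T[24,20]:23*2240315+116896626=168423871 · T[24,21]:23*30107+2240315=2932776 · T[24,22]:23*253+30107=35926 · T[24,23]:23*1+253=276
[25] T[25,20]:24*168423871+7234669596=11276842500 · T[25,21]:24*2932776+168423871=238810495 · T[25,22]:24*35926+2932776=3795000 · T[25,23]:24*276+35926=42550
Read c(25,20) = 11276842500, c(25,21) = 238810495, c(25,22) = 3795000, c(25,23) = 42550.

11276842500, 238810495, 3795000, 42550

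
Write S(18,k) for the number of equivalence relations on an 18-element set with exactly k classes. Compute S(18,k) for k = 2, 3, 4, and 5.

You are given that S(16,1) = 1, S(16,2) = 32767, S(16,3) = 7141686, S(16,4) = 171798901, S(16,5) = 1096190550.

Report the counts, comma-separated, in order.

@17  (17,1):1·1+0→1, (17,2):32767·2+1→65535, (17,3):7141686·3+32767→21457825, (17,4):171798901·4+7141686→694337290, (17,5):1096190550·5+171798901→5652751651
@18  (18,2):65535·2+1→131071, (18,3):21457825·3+65535→64439010, (18,4):694337290·4+21457825→2798806985, (18,5):5652751651·5+694337290→28958095545
Read S(18,2) = 131071, S(18,3) = 64439010, S(18,4) = 2798806985, S(18,5) = 28958095545.

131071, 64439010, 2798806985, 28958095545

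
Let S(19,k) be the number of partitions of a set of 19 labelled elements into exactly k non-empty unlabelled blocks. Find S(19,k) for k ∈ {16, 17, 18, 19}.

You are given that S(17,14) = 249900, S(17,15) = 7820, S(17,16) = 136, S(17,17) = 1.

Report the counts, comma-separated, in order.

r18: T_18,15=15×7820+249900=367200; T_18,16=16×136+7820=9996; T_18,17=17×1+136=153; T_18,18=18×0+1=1
r19: T_19,16=16×9996+367200=527136; T_19,17=17×153+9996=12597; T_19,18=18×1+153=171; T_19,19=19×0+1=1
Read S(19,16) = 527136, S(19,17) = 12597, S(19,18) = 171, S(19,19) = 1.

527136, 12597, 171, 1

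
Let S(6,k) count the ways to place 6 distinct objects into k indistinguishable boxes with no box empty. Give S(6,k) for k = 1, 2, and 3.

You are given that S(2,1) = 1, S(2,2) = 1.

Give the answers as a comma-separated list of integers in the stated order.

[3] T[3,1]:1*1+0=1 · T[3,2]:2*1+1=3 · T[3,3]:3*0+1=1
[4] T[4,1]:1*1+0=1 · T[4,2]:2*3+1=7 · T[4,3]:3*1+3=6
[5] T[5,1]:1*1+0=1 · T[5,2]:2*7+1=15 · T[5,3]:3*6+7=25
[6] T[6,1]:1*1+0=1 · T[6,2]:2*15+1=31 · T[6,3]:3*25+15=90
Read S(6,1) = 1, S(6,2) = 31, S(6,3) = 90.

1, 31, 90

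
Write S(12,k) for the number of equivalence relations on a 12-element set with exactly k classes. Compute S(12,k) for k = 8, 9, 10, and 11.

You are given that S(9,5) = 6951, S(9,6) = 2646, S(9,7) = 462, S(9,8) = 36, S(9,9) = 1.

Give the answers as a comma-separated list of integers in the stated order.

row 10: T[10][6]=6·2646+6951=22827  T[10][7]=7·462+2646=5880  T[10][8]=8·36+462=750  T[10][9]=9·1+36=45  T[10][10]=10·0+1=1
row 11: T[11][7]=7·5880+22827=63987  T[11][8]=8·750+5880=11880  T[11][9]=9·45+750=1155  T[11][10]=10·1+45=55  T[11][11]=11·0+1=1
row 12: T[12][8]=8·11880+63987=159027  T[12][9]=9·1155+11880=22275  T[12][10]=10·55+1155=1705  T[12][11]=11·1+55=66
Read S(12,8) = 159027, S(12,9) = 22275, S(12,10) = 1705, S(12,11) = 66.

159027, 22275, 1705, 66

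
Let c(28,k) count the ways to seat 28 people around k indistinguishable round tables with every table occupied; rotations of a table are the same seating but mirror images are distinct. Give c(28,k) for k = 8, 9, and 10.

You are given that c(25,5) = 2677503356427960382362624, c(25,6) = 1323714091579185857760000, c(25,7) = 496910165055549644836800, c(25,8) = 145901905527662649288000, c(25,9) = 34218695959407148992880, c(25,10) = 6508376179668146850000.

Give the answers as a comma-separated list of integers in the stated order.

[26] T[26,6]:25*1323714091579185857760000+2677503356427960382362624=35770355645907606826362624 · T[26,7]:25*496910165055549644836800+1323714091579185857760000=13746468217967926978680000 · T[26,8]:25*145901905527662649288000+496910165055549644836800=4144457803247115877036800 · T[26,9]:25*34218695959407148992880+145901905527662649288000=1001369304512841374110000 · T[26,10]:25*6508376179668146850000+34218695959407148992880=196928100451110820242880
[27] T[27,7]:26*13746468217967926978680000+35770355645907606826362624=393178529313073708272042624 · T[27,8]:26*4144457803247115877036800+13746468217967926978680000=121502371102392939781636800 · T[27,9]:26*1001369304512841374110000+4144457803247115877036800=30180059720580991603896800 · T[27,10]:26*196928100451110820242880+1001369304512841374110000=6121499916241722700424880
[28] T[28,8]:27*121502371102392939781636800+393178529313073708272042624=3673742549077683082376236224 · T[28,9]:27*30180059720580991603896800+121502371102392939781636800=936363983558079713086850400 · T[28,10]:27*6121499916241722700424880+30180059720580991603896800=195460557459107504515368560
Read c(28,8) = 3673742549077683082376236224, c(28,9) = 936363983558079713086850400, c(28,10) = 195460557459107504515368560.

3673742549077683082376236224, 936363983558079713086850400, 195460557459107504515368560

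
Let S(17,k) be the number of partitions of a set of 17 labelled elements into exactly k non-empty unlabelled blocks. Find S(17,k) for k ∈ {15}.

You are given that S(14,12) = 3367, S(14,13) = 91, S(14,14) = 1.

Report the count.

7820

@15  (15,13):91·13+3367→4550, (15,14):1·14+91→105, (15,15):0·15+1→1
@16  (16,14):105·14+4550→6020, (16,15):1·15+105→120
@17  (17,15):120·15+6020→7820
Read S(17,15) = 7820.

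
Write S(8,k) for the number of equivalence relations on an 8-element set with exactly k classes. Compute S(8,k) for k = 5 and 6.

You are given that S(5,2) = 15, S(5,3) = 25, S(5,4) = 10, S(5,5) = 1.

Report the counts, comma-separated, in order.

1050, 266

[6] T[6,3]:3*25+15=90 · T[6,4]:4*10+25=65 · T[6,5]:5*1+10=15 · T[6,6]:6*0+1=1
[7] T[7,4]:4*65+90=350 · T[7,5]:5*15+65=140 · T[7,6]:6*1+15=21
[8] T[8,5]:5*140+350=1050 · T[8,6]:6*21+140=266
Read S(8,5) = 1050, S(8,6) = 266.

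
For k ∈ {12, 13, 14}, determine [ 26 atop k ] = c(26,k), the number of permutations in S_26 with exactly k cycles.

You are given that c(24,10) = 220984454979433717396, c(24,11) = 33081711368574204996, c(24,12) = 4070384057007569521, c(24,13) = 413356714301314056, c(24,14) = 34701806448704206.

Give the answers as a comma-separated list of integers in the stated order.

@25  (25,11):33081711368574204996·24+220984454979433717396→1014945527825214637300, (25,12):4070384057007569521·24+33081711368574204996→130770928736755873500, (25,13):413356714301314056·24+4070384057007569521→13990945200239106865, (25,14):34701806448704206·24+413356714301314056→1246200069070215000
@26  (26,12):130770928736755873500·25+1014945527825214637300→4284218746244111474800, (26,13):13990945200239106865·25+130770928736755873500→480544558742733545125, (26,14):1246200069070215000·25+13990945200239106865→45145946926994481865
Read c(26,12) = 4284218746244111474800, c(26,13) = 480544558742733545125, c(26,14) = 45145946926994481865.

4284218746244111474800, 480544558742733545125, 45145946926994481865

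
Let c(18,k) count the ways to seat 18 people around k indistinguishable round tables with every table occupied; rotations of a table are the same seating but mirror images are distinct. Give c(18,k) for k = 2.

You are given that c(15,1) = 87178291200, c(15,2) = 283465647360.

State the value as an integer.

[16] T[16,1]:15*87178291200+0=1307674368000 · T[16,2]:15*283465647360+87178291200=4339163001600
[17] T[17,1]:16*1307674368000+0=20922789888000 · T[17,2]:16*4339163001600+1307674368000=70734282393600
[18] T[18,2]:17*70734282393600+20922789888000=1223405590579200
Read c(18,2) = 1223405590579200.

1223405590579200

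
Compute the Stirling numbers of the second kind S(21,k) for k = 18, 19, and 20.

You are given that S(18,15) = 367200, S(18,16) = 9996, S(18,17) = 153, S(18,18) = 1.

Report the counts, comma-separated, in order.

i=19: T(19,16)=367200+16·9996=527136 | T(19,17)=9996+17·153=12597 | T(19,18)=153+18·1=171 | T(19,19)=1+19·0=1
i=20: T(20,17)=527136+17·12597=741285 | T(20,18)=12597+18·171=15675 | T(20,19)=171+19·1=190 | T(20,20)=1+20·0=1
i=21: T(21,18)=741285+18·15675=1023435 | T(21,19)=15675+19·190=19285 | T(21,20)=190+20·1=210
Read S(21,18) = 1023435, S(21,19) = 19285, S(21,20) = 210.

1023435, 19285, 210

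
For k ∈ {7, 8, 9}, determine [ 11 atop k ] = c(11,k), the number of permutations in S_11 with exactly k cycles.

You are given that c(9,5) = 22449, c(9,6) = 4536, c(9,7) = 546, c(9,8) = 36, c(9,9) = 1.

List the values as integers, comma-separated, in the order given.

r10: T_10,6=9×4536+22449=63273; T_10,7=9×546+4536=9450; T_10,8=9×36+546=870; T_10,9=9×1+36=45
r11: T_11,7=10×9450+63273=157773; T_11,8=10×870+9450=18150; T_11,9=10×45+870=1320
Read c(11,7) = 157773, c(11,8) = 18150, c(11,9) = 1320.

157773, 18150, 1320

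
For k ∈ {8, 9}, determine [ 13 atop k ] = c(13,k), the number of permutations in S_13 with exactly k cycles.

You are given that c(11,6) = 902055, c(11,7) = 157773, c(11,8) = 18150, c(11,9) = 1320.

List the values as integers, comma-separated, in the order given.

@12  (12,7):157773·11+902055→2637558, (12,8):18150·11+157773→357423, (12,9):1320·11+18150→32670
@13  (13,8):357423·12+2637558→6926634, (13,9):32670·12+357423→749463
Read c(13,8) = 6926634, c(13,9) = 749463.

6926634, 749463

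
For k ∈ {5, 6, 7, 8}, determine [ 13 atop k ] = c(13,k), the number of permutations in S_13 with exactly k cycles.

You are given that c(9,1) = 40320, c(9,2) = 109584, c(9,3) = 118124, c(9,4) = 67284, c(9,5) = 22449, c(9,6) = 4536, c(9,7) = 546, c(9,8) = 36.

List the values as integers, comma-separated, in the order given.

[10] T[10,2]:9*109584+40320=1026576 · T[10,3]:9*118124+109584=1172700 · T[10,4]:9*67284+118124=723680 · T[10,5]:9*22449+67284=269325 · T[10,6]:9*4536+22449=63273 · T[10,7]:9*546+4536=9450 · T[10,8]:9*36+546=870
[11] T[11,3]:10*1172700+1026576=12753576 · T[11,4]:10*723680+1172700=8409500 · T[11,5]:10*269325+723680=3416930 · T[11,6]:10*63273+269325=902055 · T[11,7]:10*9450+63273=157773 · T[11,8]:10*870+9450=18150
[12] T[12,4]:11*8409500+12753576=105258076 · T[12,5]:11*3416930+8409500=45995730 · T[12,6]:11*902055+3416930=13339535 · T[12,7]:11*157773+902055=2637558 · T[12,8]:11*18150+157773=357423
[13] T[13,5]:12*45995730+105258076=657206836 · T[13,6]:12*13339535+45995730=206070150 · T[13,7]:12*2637558+13339535=44990231 · T[13,8]:12*357423+2637558=6926634
Read c(13,5) = 657206836, c(13,6) = 206070150, c(13,7) = 44990231, c(13,8) = 6926634.

657206836, 206070150, 44990231, 6926634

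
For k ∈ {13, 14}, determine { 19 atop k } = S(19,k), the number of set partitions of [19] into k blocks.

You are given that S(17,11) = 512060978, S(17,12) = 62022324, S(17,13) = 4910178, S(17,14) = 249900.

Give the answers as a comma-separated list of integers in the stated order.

2892439160, 243577530

row 18: T[18][12]=12·62022324+512060978=1256328866  T[18][13]=13·4910178+62022324=125854638  T[18][14]=14·249900+4910178=8408778
row 19: T[19][13]=13·125854638+1256328866=2892439160  T[19][14]=14·8408778+125854638=243577530
Read S(19,13) = 2892439160, S(19,14) = 243577530.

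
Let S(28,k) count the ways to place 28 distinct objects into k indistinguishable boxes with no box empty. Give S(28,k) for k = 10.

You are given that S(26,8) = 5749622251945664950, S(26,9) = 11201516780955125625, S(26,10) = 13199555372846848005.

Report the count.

[27] T[27,9]:9*11201516780955125625+5749622251945664950=106563273280541795575 · T[27,10]:10*13199555372846848005+11201516780955125625=143197070509423605675
[28] T[28,10]:10*143197070509423605675+106563273280541795575=1538533978374777852325
Read S(28,10) = 1538533978374777852325.

1538533978374777852325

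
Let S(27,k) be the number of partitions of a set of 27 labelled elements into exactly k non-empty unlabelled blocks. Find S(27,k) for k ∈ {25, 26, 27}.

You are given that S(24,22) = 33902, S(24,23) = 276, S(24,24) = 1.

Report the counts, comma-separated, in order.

55575, 351, 1

i=25: T(25,23)=33902+23·276=40250 | T(25,24)=276+24·1=300 | T(25,25)=1+25·0=1
i=26: T(26,24)=40250+24·300=47450 | T(26,25)=300+25·1=325 | T(26,26)=1+26·0=1
i=27: T(27,25)=47450+25·325=55575 | T(27,26)=325+26·1=351 | T(27,27)=1+27·0=1
Read S(27,25) = 55575, S(27,26) = 351, S(27,27) = 1.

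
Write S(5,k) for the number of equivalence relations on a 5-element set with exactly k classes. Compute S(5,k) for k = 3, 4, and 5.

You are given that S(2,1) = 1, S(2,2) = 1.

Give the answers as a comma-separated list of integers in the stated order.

25, 10, 1

[3] T[3,1]:1*1+0=1 · T[3,2]:2*1+1=3 · T[3,3]:3*0+1=1
[4] T[4,2]:2*3+1=7 · T[4,3]:3*1+3=6 · T[4,4]:4*0+1=1
[5] T[5,3]:3*6+7=25 · T[5,4]:4*1+6=10 · T[5,5]:5*0+1=1
Read S(5,3) = 25, S(5,4) = 10, S(5,5) = 1.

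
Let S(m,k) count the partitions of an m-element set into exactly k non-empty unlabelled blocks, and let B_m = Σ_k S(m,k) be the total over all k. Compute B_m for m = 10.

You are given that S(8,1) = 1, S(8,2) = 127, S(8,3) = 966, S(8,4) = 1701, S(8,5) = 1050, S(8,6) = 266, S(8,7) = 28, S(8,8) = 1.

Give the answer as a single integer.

r9: T_9,1=1×1+0=1; T_9,2=2×127+1=255; T_9,3=3×966+127=3025; T_9,4=4×1701+966=7770; T_9,5=5×1050+1701=6951; T_9,6=6×266+1050=2646; T_9,7=7×28+266=462; T_9,8=8×1+28=36; T_9,9=9×0+1=1
r10: T_10,1=1×1+0=1; T_10,2=2×255+1=511; T_10,3=3×3025+255=9330; T_10,4=4×7770+3025=34105; T_10,5=5×6951+7770=42525; T_10,6=6×2646+6951=22827; T_10,7=7×462+2646=5880; T_10,8=8×36+462=750; T_10,9=9×1+36=45; T_10,10=10×0+1=1
B_10 = ΣS(10,k) = 1+511+9330+34105+42525+22827+5880+750+45+1 = 115975

115975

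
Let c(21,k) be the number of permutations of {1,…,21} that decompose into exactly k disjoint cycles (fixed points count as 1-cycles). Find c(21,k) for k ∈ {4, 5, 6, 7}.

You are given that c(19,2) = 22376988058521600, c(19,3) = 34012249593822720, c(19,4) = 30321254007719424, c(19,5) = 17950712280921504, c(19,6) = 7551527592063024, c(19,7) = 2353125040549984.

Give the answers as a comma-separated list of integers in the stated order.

i=20: T(20,3)=22376988058521600+19·34012249593822720=668609730341153280 | T(20,4)=34012249593822720+19·30321254007719424=610116075740491776 | T(20,5)=30321254007719424+19·17950712280921504=371384787345228000 | T(20,6)=17950712280921504+19·7551527592063024=161429736530118960 | T(20,7)=7551527592063024+19·2353125040549984=52260903362512720
i=21: T(21,4)=668609730341153280+20·610116075740491776=12870931245150988800 | T(21,5)=610116075740491776+20·371384787345228000=8037811822645051776 | T(21,6)=371384787345228000+20·161429736530118960=3599979517947607200 | T(21,7)=161429736530118960+20·52260903362512720=1206647803780373360
Read c(21,4) = 12870931245150988800, c(21,5) = 8037811822645051776, c(21,6) = 3599979517947607200, c(21,7) = 1206647803780373360.

12870931245150988800, 8037811822645051776, 3599979517947607200, 1206647803780373360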